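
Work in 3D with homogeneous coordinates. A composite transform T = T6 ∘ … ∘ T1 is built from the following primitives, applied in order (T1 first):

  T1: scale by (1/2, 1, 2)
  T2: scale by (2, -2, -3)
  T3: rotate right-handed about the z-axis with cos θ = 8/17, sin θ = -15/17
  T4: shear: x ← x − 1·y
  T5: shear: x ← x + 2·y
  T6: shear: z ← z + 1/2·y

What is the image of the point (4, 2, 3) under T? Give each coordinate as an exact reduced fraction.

T(p) = (-120/17, -92/17, -352/17)

T1 scale by (1/2, 1, 2): (4, 2, 3) → (2, 2, 6)
T2 scale by (2, -2, -3): (2, 2, 6) → (4, -4, -18)
T3 rotate right-handed about the z-axis with cos θ = 8/17, sin θ = -15/17: (4, -4, -18) → (-28/17, -92/17, -18)
T4 shear: x ← x − 1·y: (-28/17, -92/17, -18) → (64/17, -92/17, -18)
T5 shear: x ← x + 2·y: (64/17, -92/17, -18) → (-120/17, -92/17, -18)
T6 shear: z ← z + 1/2·y: (-120/17, -92/17, -18) → (-120/17, -92/17, -352/17)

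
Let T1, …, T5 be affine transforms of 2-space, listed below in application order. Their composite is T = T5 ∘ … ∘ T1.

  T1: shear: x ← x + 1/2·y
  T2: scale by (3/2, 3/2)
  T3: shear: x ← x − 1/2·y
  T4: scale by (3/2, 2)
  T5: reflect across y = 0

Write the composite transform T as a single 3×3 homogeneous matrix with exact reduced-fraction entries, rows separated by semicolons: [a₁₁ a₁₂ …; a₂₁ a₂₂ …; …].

T1 = [1 1/2 0; 0 1 0; 0 0 1]
T2·T1 = [3/2 3/4 0; 0 3/2 0; 0 0 1]
T3·…·T1 = [3/2 0 0; 0 3/2 0; 0 0 1]
T4·…·T1 = [9/4 0 0; 0 3 0; 0 0 1]
T5·…·T1 = [9/4 0 0; 0 -3 0; 0 0 1]

T = [9/4 0 0; 0 -3 0; 0 0 1]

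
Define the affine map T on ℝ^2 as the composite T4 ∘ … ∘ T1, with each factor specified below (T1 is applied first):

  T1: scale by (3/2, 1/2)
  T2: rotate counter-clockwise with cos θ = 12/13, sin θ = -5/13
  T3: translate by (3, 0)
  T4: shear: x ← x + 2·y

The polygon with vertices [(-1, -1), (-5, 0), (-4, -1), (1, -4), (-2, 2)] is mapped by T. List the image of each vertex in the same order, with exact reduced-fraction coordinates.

image vertices: (43/26, 3/26), (24/13, 75/26), (25/26, 24/13), (-16/13, -63/26), (62/13, 27/13)

T1 scale by (3/2, 1/2): (-1, -1) → (-3/2, -1/2); (-5, 0) → (-15/2, 0); (-4, -1) → (-6, -1/2); (1, -4) → (3/2, -2); (-2, 2) → (-3, 1)
T2 rotate counter-clockwise with cos θ = 12/13, sin θ = -5/13: (-3/2, -1/2) → (-41/26, 3/26); (-15/2, 0) → (-90/13, 75/26); (-6, -1/2) → (-149/26, 24/13); (3/2, -2) → (8/13, -63/26); (-3, 1) → (-31/13, 27/13)
T3 translate by (3, 0): (-41/26, 3/26) → (37/26, 3/26); (-90/13, 75/26) → (-51/13, 75/26); (-149/26, 24/13) → (-71/26, 24/13); (8/13, -63/26) → (47/13, -63/26); (-31/13, 27/13) → (8/13, 27/13)
T4 shear: x ← x + 2·y: (37/26, 3/26) → (43/26, 3/26); (-51/13, 75/26) → (24/13, 75/26); (-71/26, 24/13) → (25/26, 24/13); (47/13, -63/26) → (-16/13, -63/26); (8/13, 27/13) → (62/13, 27/13)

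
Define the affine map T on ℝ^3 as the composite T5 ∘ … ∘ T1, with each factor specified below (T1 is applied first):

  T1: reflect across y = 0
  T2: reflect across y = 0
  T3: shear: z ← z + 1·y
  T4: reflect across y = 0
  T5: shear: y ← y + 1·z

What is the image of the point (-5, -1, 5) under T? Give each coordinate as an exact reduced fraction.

T1 reflect across y = 0: (-5, -1, 5) → (-5, 1, 5)
T2 reflect across y = 0: (-5, 1, 5) → (-5, -1, 5)
T3 shear: z ← z + 1·y: (-5, -1, 5) → (-5, -1, 4)
T4 reflect across y = 0: (-5, -1, 4) → (-5, 1, 4)
T5 shear: y ← y + 1·z: (-5, 1, 4) → (-5, 5, 4)

T(p) = (-5, 5, 4)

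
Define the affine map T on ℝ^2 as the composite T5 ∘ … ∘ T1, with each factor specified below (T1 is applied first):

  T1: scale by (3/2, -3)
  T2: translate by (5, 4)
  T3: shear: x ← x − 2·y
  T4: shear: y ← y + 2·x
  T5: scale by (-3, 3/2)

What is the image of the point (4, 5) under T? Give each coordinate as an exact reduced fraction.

T(p) = (-99, 165/2)

T1 scale by (3/2, -3): (4, 5) → (6, -15)
T2 translate by (5, 4): (6, -15) → (11, -11)
T3 shear: x ← x − 2·y: (11, -11) → (33, -11)
T4 shear: y ← y + 2·x: (33, -11) → (33, 55)
T5 scale by (-3, 3/2): (33, 55) → (-99, 165/2)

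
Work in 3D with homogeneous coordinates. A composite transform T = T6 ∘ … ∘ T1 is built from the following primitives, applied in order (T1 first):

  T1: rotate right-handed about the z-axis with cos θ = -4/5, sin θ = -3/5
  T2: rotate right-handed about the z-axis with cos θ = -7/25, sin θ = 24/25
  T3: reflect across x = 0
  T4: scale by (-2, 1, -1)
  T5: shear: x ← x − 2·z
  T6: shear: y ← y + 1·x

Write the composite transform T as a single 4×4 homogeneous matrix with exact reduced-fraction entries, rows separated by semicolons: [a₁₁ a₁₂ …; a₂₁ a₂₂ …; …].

T1 = [-4/5 3/5 0 0; -3/5 -4/5 0 0; 0 0 1 0; 0 0 0 1]
T2·T1 = [4/5 3/5 0 0; -3/5 4/5 0 0; 0 0 1 0; 0 0 0 1]
T3·…·T1 = [-4/5 -3/5 0 0; -3/5 4/5 0 0; 0 0 1 0; 0 0 0 1]
T4·…·T1 = [8/5 6/5 0 0; -3/5 4/5 0 0; 0 0 -1 0; 0 0 0 1]
T5·…·T1 = [8/5 6/5 2 0; -3/5 4/5 0 0; 0 0 -1 0; 0 0 0 1]
T6·…·T1 = [8/5 6/5 2 0; 1 2 2 0; 0 0 -1 0; 0 0 0 1]

T = [8/5 6/5 2 0; 1 2 2 0; 0 0 -1 0; 0 0 0 1]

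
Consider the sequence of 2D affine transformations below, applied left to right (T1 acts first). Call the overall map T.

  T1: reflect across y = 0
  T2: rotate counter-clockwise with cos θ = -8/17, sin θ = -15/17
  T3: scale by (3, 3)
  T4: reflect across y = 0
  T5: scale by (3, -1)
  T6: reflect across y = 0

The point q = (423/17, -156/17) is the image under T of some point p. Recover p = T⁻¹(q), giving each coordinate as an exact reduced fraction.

T1 = [1 0 0; 0 -1 0; 0 0 1]
T2·T1 = [-8/17 -15/17 0; -15/17 8/17 0; 0 0 1]
T3·…·T1 = [-24/17 -45/17 0; -45/17 24/17 0; 0 0 1]
T4·…·T1 = [-24/17 -45/17 0; 45/17 -24/17 0; 0 0 1]
T5·…·T1 = [-72/17 -135/17 0; -45/17 24/17 0; 0 0 1]
T6·…·T1 = [-72/17 -135/17 0; 45/17 -24/17 0; 0 0 1]
det M = 27; M⁻¹ = [-8/153 5/17 0; -5/51 -8/51 0; 0 0 1]
M⁻¹ · (423/17, -156/17)ᵀ = (-4, -1)ᵀ

p = (-4, -1)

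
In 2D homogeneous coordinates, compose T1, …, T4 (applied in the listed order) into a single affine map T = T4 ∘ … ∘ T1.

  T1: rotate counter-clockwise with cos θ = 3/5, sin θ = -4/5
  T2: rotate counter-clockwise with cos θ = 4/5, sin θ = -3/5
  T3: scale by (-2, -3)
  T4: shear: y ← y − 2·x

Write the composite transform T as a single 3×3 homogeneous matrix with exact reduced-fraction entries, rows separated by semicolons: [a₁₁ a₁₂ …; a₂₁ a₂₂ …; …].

T = [0 -2 0; 3 4 0; 0 0 1]

T1 = [3/5 4/5 0; -4/5 3/5 0; 0 0 1]
T2·T1 = [0 1 0; -1 0 0; 0 0 1]
T3·…·T1 = [0 -2 0; 3 0 0; 0 0 1]
T4·…·T1 = [0 -2 0; 3 4 0; 0 0 1]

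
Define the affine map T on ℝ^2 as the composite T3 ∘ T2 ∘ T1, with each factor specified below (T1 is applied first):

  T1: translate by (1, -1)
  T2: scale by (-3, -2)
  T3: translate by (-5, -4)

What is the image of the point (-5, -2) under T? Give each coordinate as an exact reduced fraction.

T(p) = (7, 2)

T1 translate by (1, -1): (-5, -2) → (-4, -3)
T2 scale by (-3, -2): (-4, -3) → (12, 6)
T3 translate by (-5, -4): (12, 6) → (7, 2)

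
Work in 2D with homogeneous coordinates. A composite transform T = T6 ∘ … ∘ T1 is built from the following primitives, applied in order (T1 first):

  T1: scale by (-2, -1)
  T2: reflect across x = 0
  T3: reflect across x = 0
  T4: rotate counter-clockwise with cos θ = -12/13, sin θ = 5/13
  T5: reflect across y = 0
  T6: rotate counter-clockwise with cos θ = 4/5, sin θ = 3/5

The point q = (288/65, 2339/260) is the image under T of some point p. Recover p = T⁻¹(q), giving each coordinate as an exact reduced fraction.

p = (5, -3/4)

T1 = [-2 0 0; 0 -1 0; 0 0 1]
T2·T1 = [2 0 0; 0 -1 0; 0 0 1]
T3·…·T1 = [-2 0 0; 0 -1 0; 0 0 1]
T4·…·T1 = [24/13 5/13 0; -10/13 12/13 0; 0 0 1]
T5·…·T1 = [24/13 5/13 0; 10/13 -12/13 0; 0 0 1]
T6·…·T1 = [66/65 56/65 0; 112/65 -33/65 0; 0 0 1]
det M = -2; M⁻¹ = [33/130 28/65 0; 56/65 -33/65 0; 0 0 1]
M⁻¹ · (288/65, 2339/260)ᵀ = (5, -3/4)ᵀ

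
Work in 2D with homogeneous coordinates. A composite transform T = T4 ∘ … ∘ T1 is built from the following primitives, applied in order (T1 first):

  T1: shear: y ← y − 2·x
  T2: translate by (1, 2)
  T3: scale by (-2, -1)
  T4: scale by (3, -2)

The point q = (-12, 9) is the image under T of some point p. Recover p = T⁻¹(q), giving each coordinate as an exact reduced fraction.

p = (1, 9/2)

T1 = [1 0 0; -2 1 0; 0 0 1]
T2·T1 = [1 0 1; -2 1 2; 0 0 1]
T3·…·T1 = [-2 0 -2; 2 -1 -2; 0 0 1]
T4·…·T1 = [-6 0 -6; -4 2 4; 0 0 1]
det M = -12; M⁻¹ = [-1/6 0 -1; -1/3 1/2 -4; 0 0 1]
M⁻¹ · (-12, 9)ᵀ = (1, 9/2)ᵀ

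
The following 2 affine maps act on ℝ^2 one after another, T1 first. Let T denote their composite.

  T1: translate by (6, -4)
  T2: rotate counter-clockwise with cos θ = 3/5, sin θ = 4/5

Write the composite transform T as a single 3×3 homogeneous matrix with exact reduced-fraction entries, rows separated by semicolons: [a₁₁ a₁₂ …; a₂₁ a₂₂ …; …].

T = [3/5 -4/5 34/5; 4/5 3/5 12/5; 0 0 1]

T1 = [1 0 6; 0 1 -4; 0 0 1]
T2·T1 = [3/5 -4/5 34/5; 4/5 3/5 12/5; 0 0 1]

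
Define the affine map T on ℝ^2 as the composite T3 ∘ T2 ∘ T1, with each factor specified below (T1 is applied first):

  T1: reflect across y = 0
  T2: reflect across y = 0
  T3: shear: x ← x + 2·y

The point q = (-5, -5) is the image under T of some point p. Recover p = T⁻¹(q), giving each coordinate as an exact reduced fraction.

p = (5, -5)

T1 = [1 0 0; 0 -1 0; 0 0 1]
T2·T1 = [1 0 0; 0 1 0; 0 0 1]
T3·…·T1 = [1 2 0; 0 1 0; 0 0 1]
det M = 1; M⁻¹ = [1 -2 0; 0 1 0; 0 0 1]
M⁻¹ · (-5, -5)ᵀ = (5, -5)ᵀ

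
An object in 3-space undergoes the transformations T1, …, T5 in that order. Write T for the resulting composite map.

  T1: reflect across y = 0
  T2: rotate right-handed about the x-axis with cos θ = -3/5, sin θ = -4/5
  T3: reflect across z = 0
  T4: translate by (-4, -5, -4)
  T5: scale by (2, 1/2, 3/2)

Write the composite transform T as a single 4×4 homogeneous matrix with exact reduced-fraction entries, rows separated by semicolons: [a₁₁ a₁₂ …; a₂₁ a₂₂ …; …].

T = [2 0 0 -8; 0 3/10 2/5 -5/2; 0 -6/5 9/10 -6; 0 0 0 1]

T1 = [1 0 0 0; 0 -1 0 0; 0 0 1 0; 0 0 0 1]
T2·T1 = [1 0 0 0; 0 3/5 4/5 0; 0 4/5 -3/5 0; 0 0 0 1]
T3·…·T1 = [1 0 0 0; 0 3/5 4/5 0; 0 -4/5 3/5 0; 0 0 0 1]
T4·…·T1 = [1 0 0 -4; 0 3/5 4/5 -5; 0 -4/5 3/5 -4; 0 0 0 1]
T5·…·T1 = [2 0 0 -8; 0 3/10 2/5 -5/2; 0 -6/5 9/10 -6; 0 0 0 1]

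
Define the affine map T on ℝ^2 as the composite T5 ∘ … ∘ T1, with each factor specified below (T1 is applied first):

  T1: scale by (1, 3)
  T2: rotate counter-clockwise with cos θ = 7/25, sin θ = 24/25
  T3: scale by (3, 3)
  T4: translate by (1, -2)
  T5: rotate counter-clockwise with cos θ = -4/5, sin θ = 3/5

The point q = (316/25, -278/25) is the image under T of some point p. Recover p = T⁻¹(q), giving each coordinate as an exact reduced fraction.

p = (-3/5, 2)

T1 = [1 0 0; 0 3 0; 0 0 1]
T2·T1 = [7/25 -72/25 0; 24/25 21/25 0; 0 0 1]
T3·…·T1 = [21/25 -216/25 0; 72/25 63/25 0; 0 0 1]
T4·…·T1 = [21/25 -216/25 1; 72/25 63/25 -2; 0 0 1]
T5·…·T1 = [-12/5 27/5 2/5; -9/5 -36/5 11/5; 0 0 1]
det M = 27; M⁻¹ = [-4/15 -1/5 41/75; 1/15 -4/45 38/225; 0 0 1]
M⁻¹ · (316/25, -278/25)ᵀ = (-3/5, 2)ᵀ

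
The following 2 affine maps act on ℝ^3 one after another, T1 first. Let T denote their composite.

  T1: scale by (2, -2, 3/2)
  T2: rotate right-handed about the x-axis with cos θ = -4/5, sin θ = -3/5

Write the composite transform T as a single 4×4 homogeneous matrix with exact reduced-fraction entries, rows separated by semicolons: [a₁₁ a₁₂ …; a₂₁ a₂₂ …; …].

T = [2 0 0 0; 0 8/5 9/10 0; 0 6/5 -6/5 0; 0 0 0 1]

T1 = [2 0 0 0; 0 -2 0 0; 0 0 3/2 0; 0 0 0 1]
T2·T1 = [2 0 0 0; 0 8/5 9/10 0; 0 6/5 -6/5 0; 0 0 0 1]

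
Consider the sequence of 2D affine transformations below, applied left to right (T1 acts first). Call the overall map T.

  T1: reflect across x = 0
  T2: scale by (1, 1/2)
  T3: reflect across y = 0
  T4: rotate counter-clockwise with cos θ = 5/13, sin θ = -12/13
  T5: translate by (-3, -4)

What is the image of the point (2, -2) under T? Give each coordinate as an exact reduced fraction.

T(p) = (-37/13, -23/13)

T1 reflect across x = 0: (2, -2) → (-2, -2)
T2 scale by (1, 1/2): (-2, -2) → (-2, -1)
T3 reflect across y = 0: (-2, -1) → (-2, 1)
T4 rotate counter-clockwise with cos θ = 5/13, sin θ = -12/13: (-2, 1) → (2/13, 29/13)
T5 translate by (-3, -4): (2/13, 29/13) → (-37/13, -23/13)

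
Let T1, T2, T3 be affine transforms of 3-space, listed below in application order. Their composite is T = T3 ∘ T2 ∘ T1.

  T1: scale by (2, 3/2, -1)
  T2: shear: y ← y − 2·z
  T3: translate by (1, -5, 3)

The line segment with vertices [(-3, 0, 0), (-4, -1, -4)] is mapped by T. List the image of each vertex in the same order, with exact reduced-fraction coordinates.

T1 scale by (2, 3/2, -1): (-3, 0, 0) → (-6, 0, 0); (-4, -1, -4) → (-8, -3/2, 4)
T2 shear: y ← y − 2·z: (-6, 0, 0) → (-6, 0, 0); (-8, -3/2, 4) → (-8, -19/2, 4)
T3 translate by (1, -5, 3): (-6, 0, 0) → (-5, -5, 3); (-8, -19/2, 4) → (-7, -29/2, 7)

image vertices: (-5, -5, 3), (-7, -29/2, 7)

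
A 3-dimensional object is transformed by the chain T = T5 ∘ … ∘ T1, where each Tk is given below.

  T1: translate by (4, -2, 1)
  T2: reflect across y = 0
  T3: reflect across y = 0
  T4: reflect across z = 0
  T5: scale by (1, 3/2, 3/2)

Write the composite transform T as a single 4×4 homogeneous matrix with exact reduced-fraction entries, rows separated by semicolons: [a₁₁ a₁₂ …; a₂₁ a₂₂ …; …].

T1 = [1 0 0 4; 0 1 0 -2; 0 0 1 1; 0 0 0 1]
T2·T1 = [1 0 0 4; 0 -1 0 2; 0 0 1 1; 0 0 0 1]
T3·…·T1 = [1 0 0 4; 0 1 0 -2; 0 0 1 1; 0 0 0 1]
T4·…·T1 = [1 0 0 4; 0 1 0 -2; 0 0 -1 -1; 0 0 0 1]
T5·…·T1 = [1 0 0 4; 0 3/2 0 -3; 0 0 -3/2 -3/2; 0 0 0 1]

T = [1 0 0 4; 0 3/2 0 -3; 0 0 -3/2 -3/2; 0 0 0 1]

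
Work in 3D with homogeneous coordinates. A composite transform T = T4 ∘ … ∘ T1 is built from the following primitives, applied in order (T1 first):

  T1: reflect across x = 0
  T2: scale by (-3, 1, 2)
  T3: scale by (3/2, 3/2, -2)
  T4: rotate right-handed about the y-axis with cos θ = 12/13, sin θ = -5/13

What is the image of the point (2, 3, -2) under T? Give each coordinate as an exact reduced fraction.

T(p) = (68/13, 9/2, 141/13)

T1 reflect across x = 0: (2, 3, -2) → (-2, 3, -2)
T2 scale by (-3, 1, 2): (-2, 3, -2) → (6, 3, -4)
T3 scale by (3/2, 3/2, -2): (6, 3, -4) → (9, 9/2, 8)
T4 rotate right-handed about the y-axis with cos θ = 12/13, sin θ = -5/13: (9, 9/2, 8) → (68/13, 9/2, 141/13)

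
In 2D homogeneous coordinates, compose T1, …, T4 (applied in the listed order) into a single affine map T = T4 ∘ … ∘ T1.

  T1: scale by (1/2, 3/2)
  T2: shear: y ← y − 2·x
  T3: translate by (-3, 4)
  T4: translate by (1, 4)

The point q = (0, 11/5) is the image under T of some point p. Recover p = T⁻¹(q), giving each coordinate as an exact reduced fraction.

p = (4, -6/5)

T1 = [1/2 0 0; 0 3/2 0; 0 0 1]
T2·T1 = [1/2 0 0; -1 3/2 0; 0 0 1]
T3·…·T1 = [1/2 0 -3; -1 3/2 4; 0 0 1]
T4·…·T1 = [1/2 0 -2; -1 3/2 8; 0 0 1]
det M = 3/4; M⁻¹ = [2 0 4; 4/3 2/3 -8/3; 0 0 1]
M⁻¹ · (0, 11/5)ᵀ = (4, -6/5)ᵀ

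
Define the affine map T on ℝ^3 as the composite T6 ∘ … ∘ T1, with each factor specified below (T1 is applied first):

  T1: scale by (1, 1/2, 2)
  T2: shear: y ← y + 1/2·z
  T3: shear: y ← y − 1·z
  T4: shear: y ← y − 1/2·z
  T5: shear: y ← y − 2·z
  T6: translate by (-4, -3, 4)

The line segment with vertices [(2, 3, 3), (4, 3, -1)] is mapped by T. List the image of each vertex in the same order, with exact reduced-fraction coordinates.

image vertices: (-2, -39/2, 10), (0, 9/2, 2)

T1 scale by (1, 1/2, 2): (2, 3, 3) → (2, 3/2, 6); (4, 3, -1) → (4, 3/2, -2)
T2 shear: y ← y + 1/2·z: (2, 3/2, 6) → (2, 9/2, 6); (4, 3/2, -2) → (4, 1/2, -2)
T3 shear: y ← y − 1·z: (2, 9/2, 6) → (2, -3/2, 6); (4, 1/2, -2) → (4, 5/2, -2)
T4 shear: y ← y − 1/2·z: (2, -3/2, 6) → (2, -9/2, 6); (4, 5/2, -2) → (4, 7/2, -2)
T5 shear: y ← y − 2·z: (2, -9/2, 6) → (2, -33/2, 6); (4, 7/2, -2) → (4, 15/2, -2)
T6 translate by (-4, -3, 4): (2, -33/2, 6) → (-2, -39/2, 10); (4, 15/2, -2) → (0, 9/2, 2)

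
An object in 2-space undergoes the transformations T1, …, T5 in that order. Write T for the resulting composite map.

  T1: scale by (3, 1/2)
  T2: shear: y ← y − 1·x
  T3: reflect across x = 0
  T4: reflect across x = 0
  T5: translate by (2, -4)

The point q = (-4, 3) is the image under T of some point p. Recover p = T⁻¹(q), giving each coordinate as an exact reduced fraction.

p = (-2, 2)

T1 = [3 0 0; 0 1/2 0; 0 0 1]
T2·T1 = [3 0 0; -3 1/2 0; 0 0 1]
T3·…·T1 = [-3 0 0; -3 1/2 0; 0 0 1]
T4·…·T1 = [3 0 0; -3 1/2 0; 0 0 1]
T5·…·T1 = [3 0 2; -3 1/2 -4; 0 0 1]
det M = 3/2; M⁻¹ = [1/3 0 -2/3; 2 2 4; 0 0 1]
M⁻¹ · (-4, 3)ᵀ = (-2, 2)ᵀ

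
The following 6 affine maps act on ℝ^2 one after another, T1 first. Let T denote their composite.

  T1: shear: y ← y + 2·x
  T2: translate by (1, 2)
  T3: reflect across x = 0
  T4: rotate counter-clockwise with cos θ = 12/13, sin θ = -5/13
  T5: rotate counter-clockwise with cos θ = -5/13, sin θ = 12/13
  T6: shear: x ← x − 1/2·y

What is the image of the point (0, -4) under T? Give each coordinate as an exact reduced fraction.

T(p) = (5/2, -1)

T1 shear: y ← y + 2·x: (0, -4) → (0, -4)
T2 translate by (1, 2): (0, -4) → (1, -2)
T3 reflect across x = 0: (1, -2) → (-1, -2)
T4 rotate counter-clockwise with cos θ = 12/13, sin θ = -5/13: (-1, -2) → (-22/13, -19/13)
T5 rotate counter-clockwise with cos θ = -5/13, sin θ = 12/13: (-22/13, -19/13) → (2, -1)
T6 shear: x ← x − 1/2·y: (2, -1) → (5/2, -1)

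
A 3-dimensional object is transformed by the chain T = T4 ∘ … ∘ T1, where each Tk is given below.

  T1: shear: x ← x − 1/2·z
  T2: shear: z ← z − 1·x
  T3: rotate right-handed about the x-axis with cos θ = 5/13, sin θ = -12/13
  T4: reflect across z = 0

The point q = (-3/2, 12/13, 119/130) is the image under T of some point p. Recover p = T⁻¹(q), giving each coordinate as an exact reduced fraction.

T1 = [1 0 -1/2 0; 0 1 0 0; 0 0 1 0; 0 0 0 1]
T2·T1 = [1 0 -1/2 0; 0 1 0 0; -1 0 3/2 0; 0 0 0 1]
T3·…·T1 = [1 0 -1/2 0; -12/13 5/13 18/13 0; -5/13 -12/13 15/26 0; 0 0 0 1]
T4·…·T1 = [1 0 -1/2 0; -12/13 5/13 18/13 0; 5/13 12/13 -15/26 0; 0 0 0 1]
det M = -1; M⁻¹ = [3/2 6/13 -5/26 0; 0 5/13 12/13 0; 1 12/13 -5/13 0; 0 0 0 1]
M⁻¹ · (-3/2, 12/13, 119/130)ᵀ = (-2, 6/5, -1)ᵀ

p = (-2, 6/5, -1)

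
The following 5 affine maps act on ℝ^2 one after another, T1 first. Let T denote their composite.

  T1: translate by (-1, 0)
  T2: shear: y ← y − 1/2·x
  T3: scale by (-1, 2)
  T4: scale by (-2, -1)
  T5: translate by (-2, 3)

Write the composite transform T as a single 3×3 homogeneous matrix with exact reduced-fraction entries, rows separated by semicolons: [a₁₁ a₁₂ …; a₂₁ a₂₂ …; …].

T = [2 0 -4; 1 -2 2; 0 0 1]

T1 = [1 0 -1; 0 1 0; 0 0 1]
T2·T1 = [1 0 -1; -1/2 1 1/2; 0 0 1]
T3·…·T1 = [-1 0 1; -1 2 1; 0 0 1]
T4·…·T1 = [2 0 -2; 1 -2 -1; 0 0 1]
T5·…·T1 = [2 0 -4; 1 -2 2; 0 0 1]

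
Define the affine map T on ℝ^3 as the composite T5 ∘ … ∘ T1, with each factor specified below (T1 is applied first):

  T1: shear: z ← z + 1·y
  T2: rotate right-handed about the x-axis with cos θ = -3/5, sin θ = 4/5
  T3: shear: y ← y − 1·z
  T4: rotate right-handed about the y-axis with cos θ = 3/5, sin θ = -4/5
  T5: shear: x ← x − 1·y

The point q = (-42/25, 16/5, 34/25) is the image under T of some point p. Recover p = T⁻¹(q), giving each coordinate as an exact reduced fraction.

T1 = [1 0 0 0; 0 1 0 0; 0 1 1 0; 0 0 0 1]
T2·T1 = [1 0 0 0; 0 -7/5 -4/5 0; 0 1/5 -3/5 0; 0 0 0 1]
T3·…·T1 = [1 0 0 0; 0 -8/5 -1/5 0; 0 1/5 -3/5 0; 0 0 0 1]
T4·…·T1 = [3/5 -4/25 12/25 0; 0 -8/5 -1/5 0; 4/5 3/25 -9/25 0; 0 0 0 1]
T5·…·T1 = [3/5 36/25 17/25 0; 0 -8/5 -1/5 0; 4/5 3/25 -9/25 0; 0 0 0 1]
det M = 1; M⁻¹ = [3/5 3/5 4/5 0; -4/25 -19/25 3/25 0; 32/25 27/25 -24/25 0; 0 0 0 1]
M⁻¹ · (-42/25, 16/5, 34/25)ᵀ = (2, -2, 0)ᵀ

p = (2, -2, 0)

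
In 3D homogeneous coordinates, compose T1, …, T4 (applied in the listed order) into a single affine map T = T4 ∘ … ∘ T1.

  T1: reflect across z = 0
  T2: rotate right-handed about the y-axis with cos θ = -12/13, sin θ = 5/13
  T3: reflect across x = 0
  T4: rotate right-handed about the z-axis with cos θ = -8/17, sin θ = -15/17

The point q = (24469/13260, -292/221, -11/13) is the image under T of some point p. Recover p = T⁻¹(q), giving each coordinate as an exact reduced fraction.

T1 = [1 0 0 0; 0 1 0 0; 0 0 -1 0; 0 0 0 1]
T2·T1 = [-12/13 0 -5/13 0; 0 1 0 0; -5/13 0 12/13 0; 0 0 0 1]
T3·…·T1 = [12/13 0 5/13 0; 0 1 0 0; -5/13 0 12/13 0; 0 0 0 1]
T4·…·T1 = [-96/221 15/17 -40/221 0; -180/221 -8/17 -75/221 0; -5/13 0 12/13 0; 0 0 0 1]
det M = 1; M⁻¹ = [-96/221 -180/221 -5/13 0; 15/17 -8/17 0 0; -40/221 -75/221 12/13 0; 0 0 0 1]
M⁻¹ · (24469/13260, -292/221, -11/13)ᵀ = (3/5, 9/4, -2/3)ᵀ

p = (3/5, 9/4, -2/3)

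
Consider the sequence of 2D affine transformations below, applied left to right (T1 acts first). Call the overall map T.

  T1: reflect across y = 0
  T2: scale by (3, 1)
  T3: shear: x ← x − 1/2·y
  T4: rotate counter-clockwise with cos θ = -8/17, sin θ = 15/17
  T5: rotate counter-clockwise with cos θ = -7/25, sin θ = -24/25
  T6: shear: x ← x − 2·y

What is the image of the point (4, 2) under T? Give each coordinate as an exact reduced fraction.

T(p) = (4984/425, 299/425)

T1 reflect across y = 0: (4, 2) → (4, -2)
T2 scale by (3, 1): (4, -2) → (12, -2)
T3 shear: x ← x − 1/2·y: (12, -2) → (13, -2)
T4 rotate counter-clockwise with cos θ = -8/17, sin θ = 15/17: (13, -2) → (-74/17, 211/17)
T5 rotate counter-clockwise with cos θ = -7/25, sin θ = -24/25: (-74/17, 211/17) → (5582/425, 299/425)
T6 shear: x ← x − 2·y: (5582/425, 299/425) → (4984/425, 299/425)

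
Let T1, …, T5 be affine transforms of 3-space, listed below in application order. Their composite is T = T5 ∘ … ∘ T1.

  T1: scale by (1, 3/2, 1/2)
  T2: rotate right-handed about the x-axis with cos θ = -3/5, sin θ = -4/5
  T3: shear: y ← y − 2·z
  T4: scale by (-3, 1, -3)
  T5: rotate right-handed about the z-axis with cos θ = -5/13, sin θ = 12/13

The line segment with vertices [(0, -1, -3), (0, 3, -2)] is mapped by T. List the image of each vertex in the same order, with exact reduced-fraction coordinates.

T1 scale by (1, 3/2, 1/2): (0, -1, -3) → (0, -3/2, -3/2); (0, 3, -2) → (0, 9/2, -1)
T2 rotate right-handed about the x-axis with cos θ = -3/5, sin θ = -4/5: (0, -3/2, -3/2) → (0, -3/10, 21/10); (0, 9/2, -1) → (0, -7/2, -3)
T3 shear: y ← y − 2·z: (0, -3/10, 21/10) → (0, -9/2, 21/10); (0, -7/2, -3) → (0, 5/2, -3)
T4 scale by (-3, 1, -3): (0, -9/2, 21/10) → (0, -9/2, -63/10); (0, 5/2, -3) → (0, 5/2, 9)
T5 rotate right-handed about the z-axis with cos θ = -5/13, sin θ = 12/13: (0, -9/2, -63/10) → (54/13, 45/26, -63/10); (0, 5/2, 9) → (-30/13, -25/26, 9)

image vertices: (54/13, 45/26, -63/10), (-30/13, -25/26, 9)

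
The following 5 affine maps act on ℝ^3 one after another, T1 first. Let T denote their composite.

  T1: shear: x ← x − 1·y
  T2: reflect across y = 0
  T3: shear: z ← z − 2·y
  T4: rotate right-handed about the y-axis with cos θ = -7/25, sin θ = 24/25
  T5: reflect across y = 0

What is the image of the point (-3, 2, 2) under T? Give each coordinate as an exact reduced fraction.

T1 shear: x ← x − 1·y: (-3, 2, 2) → (-5, 2, 2)
T2 reflect across y = 0: (-5, 2, 2) → (-5, -2, 2)
T3 shear: z ← z − 2·y: (-5, -2, 2) → (-5, -2, 6)
T4 rotate right-handed about the y-axis with cos θ = -7/25, sin θ = 24/25: (-5, -2, 6) → (179/25, -2, 78/25)
T5 reflect across y = 0: (179/25, -2, 78/25) → (179/25, 2, 78/25)

T(p) = (179/25, 2, 78/25)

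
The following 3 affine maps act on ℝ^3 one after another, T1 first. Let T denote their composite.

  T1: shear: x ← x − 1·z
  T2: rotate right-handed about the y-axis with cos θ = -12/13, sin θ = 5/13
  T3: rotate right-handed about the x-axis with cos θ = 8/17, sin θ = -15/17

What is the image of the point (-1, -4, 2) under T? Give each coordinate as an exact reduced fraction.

T1 shear: x ← x − 1·z: (-1, -4, 2) → (-3, -4, 2)
T2 rotate right-handed about the y-axis with cos θ = -12/13, sin θ = 5/13: (-3, -4, 2) → (46/13, -4, -9/13)
T3 rotate right-handed about the x-axis with cos θ = 8/17, sin θ = -15/17: (46/13, -4, -9/13) → (46/13, -551/221, 708/221)

T(p) = (46/13, -551/221, 708/221)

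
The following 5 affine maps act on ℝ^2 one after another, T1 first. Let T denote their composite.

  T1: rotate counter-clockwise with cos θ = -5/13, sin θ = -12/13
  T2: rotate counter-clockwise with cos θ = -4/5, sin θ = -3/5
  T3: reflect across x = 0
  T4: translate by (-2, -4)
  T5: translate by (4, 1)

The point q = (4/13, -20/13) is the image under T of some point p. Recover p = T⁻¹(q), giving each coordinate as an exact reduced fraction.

p = (1, -2)

T1 = [-5/13 12/13 0; -12/13 -5/13 0; 0 0 1]
T2·T1 = [-16/65 -63/65 0; 63/65 -16/65 0; 0 0 1]
T3·…·T1 = [16/65 63/65 0; 63/65 -16/65 0; 0 0 1]
T4·…·T1 = [16/65 63/65 -2; 63/65 -16/65 -4; 0 0 1]
T5·…·T1 = [16/65 63/65 2; 63/65 -16/65 -3; 0 0 1]
det M = -1; M⁻¹ = [16/65 63/65 157/65; 63/65 -16/65 -174/65; 0 0 1]
M⁻¹ · (4/13, -20/13)ᵀ = (1, -2)ᵀ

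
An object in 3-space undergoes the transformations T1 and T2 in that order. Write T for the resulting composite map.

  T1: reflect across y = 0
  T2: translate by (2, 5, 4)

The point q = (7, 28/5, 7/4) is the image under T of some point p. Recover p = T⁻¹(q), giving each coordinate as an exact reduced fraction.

p = (5, -3/5, -9/4)

T1 = [1 0 0 0; 0 -1 0 0; 0 0 1 0; 0 0 0 1]
T2·T1 = [1 0 0 2; 0 -1 0 5; 0 0 1 4; 0 0 0 1]
det M = -1; M⁻¹ = [1 0 0 -2; 0 -1 0 5; 0 0 1 -4; 0 0 0 1]
M⁻¹ · (7, 28/5, 7/4)ᵀ = (5, -3/5, -9/4)ᵀ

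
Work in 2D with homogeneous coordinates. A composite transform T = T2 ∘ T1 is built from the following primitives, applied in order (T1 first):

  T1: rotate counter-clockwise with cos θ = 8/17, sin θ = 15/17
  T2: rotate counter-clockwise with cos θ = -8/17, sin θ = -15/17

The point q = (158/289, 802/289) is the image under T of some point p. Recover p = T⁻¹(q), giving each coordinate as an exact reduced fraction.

p = (-2, 2)

T1 = [8/17 -15/17 0; 15/17 8/17 0; 0 0 1]
T2·T1 = [161/289 240/289 0; -240/289 161/289 0; 0 0 1]
det M = 1; M⁻¹ = [161/289 -240/289 0; 240/289 161/289 0; 0 0 1]
M⁻¹ · (158/289, 802/289)ᵀ = (-2, 2)ᵀ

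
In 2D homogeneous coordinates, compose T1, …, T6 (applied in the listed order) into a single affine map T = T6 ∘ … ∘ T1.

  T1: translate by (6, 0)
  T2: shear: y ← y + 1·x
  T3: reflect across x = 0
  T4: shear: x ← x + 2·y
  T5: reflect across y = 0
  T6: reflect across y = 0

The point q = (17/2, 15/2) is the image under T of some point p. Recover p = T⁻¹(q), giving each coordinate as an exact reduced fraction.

T1 = [1 0 6; 0 1 0; 0 0 1]
T2·T1 = [1 0 6; 1 1 6; 0 0 1]
T3·…·T1 = [-1 0 -6; 1 1 6; 0 0 1]
T4·…·T1 = [1 2 6; 1 1 6; 0 0 1]
T5·…·T1 = [1 2 6; -1 -1 -6; 0 0 1]
T6·…·T1 = [1 2 6; 1 1 6; 0 0 1]
det M = -1; M⁻¹ = [-1 2 -6; 1 -1 0; 0 0 1]
M⁻¹ · (17/2, 15/2)ᵀ = (1/2, 1)ᵀ

p = (1/2, 1)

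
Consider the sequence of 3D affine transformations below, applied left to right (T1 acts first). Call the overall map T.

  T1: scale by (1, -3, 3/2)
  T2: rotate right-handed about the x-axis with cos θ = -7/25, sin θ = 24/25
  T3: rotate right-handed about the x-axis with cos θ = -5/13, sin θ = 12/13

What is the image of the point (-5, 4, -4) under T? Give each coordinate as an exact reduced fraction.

T(p) = (-5, 1812/325, 3966/325)

T1 scale by (1, -3, 3/2): (-5, 4, -4) → (-5, -12, -6)
T2 rotate right-handed about the x-axis with cos θ = -7/25, sin θ = 24/25: (-5, -12, -6) → (-5, 228/25, -246/25)
T3 rotate right-handed about the x-axis with cos θ = -5/13, sin θ = 12/13: (-5, 228/25, -246/25) → (-5, 1812/325, 3966/325)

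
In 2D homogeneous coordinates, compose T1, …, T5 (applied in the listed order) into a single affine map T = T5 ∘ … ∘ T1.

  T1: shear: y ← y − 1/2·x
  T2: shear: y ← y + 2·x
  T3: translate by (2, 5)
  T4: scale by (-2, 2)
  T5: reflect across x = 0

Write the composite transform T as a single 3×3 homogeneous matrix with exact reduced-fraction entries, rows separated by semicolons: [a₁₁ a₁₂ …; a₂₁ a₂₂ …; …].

T = [2 0 4; 3 2 10; 0 0 1]

T1 = [1 0 0; -1/2 1 0; 0 0 1]
T2·T1 = [1 0 0; 3/2 1 0; 0 0 1]
T3·…·T1 = [1 0 2; 3/2 1 5; 0 0 1]
T4·…·T1 = [-2 0 -4; 3 2 10; 0 0 1]
T5·…·T1 = [2 0 4; 3 2 10; 0 0 1]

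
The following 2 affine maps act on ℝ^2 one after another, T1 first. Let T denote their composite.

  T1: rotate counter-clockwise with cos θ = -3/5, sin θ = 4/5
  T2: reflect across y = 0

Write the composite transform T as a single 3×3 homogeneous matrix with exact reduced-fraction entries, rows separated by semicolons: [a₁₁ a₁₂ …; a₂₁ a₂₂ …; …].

T = [-3/5 -4/5 0; -4/5 3/5 0; 0 0 1]

T1 = [-3/5 -4/5 0; 4/5 -3/5 0; 0 0 1]
T2·T1 = [-3/5 -4/5 0; -4/5 3/5 0; 0 0 1]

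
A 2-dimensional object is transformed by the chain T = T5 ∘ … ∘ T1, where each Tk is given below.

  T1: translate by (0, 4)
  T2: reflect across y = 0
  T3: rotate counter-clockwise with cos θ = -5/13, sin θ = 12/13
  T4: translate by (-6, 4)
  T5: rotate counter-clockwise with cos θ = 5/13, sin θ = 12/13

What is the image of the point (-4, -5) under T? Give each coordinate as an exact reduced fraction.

T1 translate by (0, 4): (-4, -5) → (-4, -1)
T2 reflect across y = 0: (-4, -1) → (-4, 1)
T3 rotate counter-clockwise with cos θ = -5/13, sin θ = 12/13: (-4, 1) → (8/13, -53/13)
T4 translate by (-6, 4): (8/13, -53/13) → (-70/13, -1/13)
T5 rotate counter-clockwise with cos θ = 5/13, sin θ = 12/13: (-70/13, -1/13) → (-2, -5)

T(p) = (-2, -5)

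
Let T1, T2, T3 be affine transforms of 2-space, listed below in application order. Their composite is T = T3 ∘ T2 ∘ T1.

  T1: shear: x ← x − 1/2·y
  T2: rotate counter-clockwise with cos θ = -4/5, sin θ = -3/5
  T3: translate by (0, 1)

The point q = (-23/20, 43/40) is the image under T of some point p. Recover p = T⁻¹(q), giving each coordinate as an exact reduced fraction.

T1 = [1 -1/2 0; 0 1 0; 0 0 1]
T2·T1 = [-4/5 1 0; -3/5 -1/2 0; 0 0 1]
T3·…·T1 = [-4/5 1 0; -3/5 -1/2 1; 0 0 1]
det M = 1; M⁻¹ = [-1/2 -1 1; 3/5 -4/5 4/5; 0 0 1]
M⁻¹ · (-23/20, 43/40)ᵀ = (1/2, -3/4)ᵀ

p = (1/2, -3/4)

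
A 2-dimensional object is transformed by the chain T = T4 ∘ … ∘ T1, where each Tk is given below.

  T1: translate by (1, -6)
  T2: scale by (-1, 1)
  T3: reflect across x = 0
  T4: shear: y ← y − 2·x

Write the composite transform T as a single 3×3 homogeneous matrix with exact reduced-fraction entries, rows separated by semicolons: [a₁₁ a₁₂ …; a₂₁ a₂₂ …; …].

T = [1 0 1; -2 1 -8; 0 0 1]

T1 = [1 0 1; 0 1 -6; 0 0 1]
T2·T1 = [-1 0 -1; 0 1 -6; 0 0 1]
T3·…·T1 = [1 0 1; 0 1 -6; 0 0 1]
T4·…·T1 = [1 0 1; -2 1 -8; 0 0 1]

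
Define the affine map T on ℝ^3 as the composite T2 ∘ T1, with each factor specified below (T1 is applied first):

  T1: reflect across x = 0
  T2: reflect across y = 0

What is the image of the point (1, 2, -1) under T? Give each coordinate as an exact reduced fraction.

T(p) = (-1, -2, -1)

T1 reflect across x = 0: (1, 2, -1) → (-1, 2, -1)
T2 reflect across y = 0: (-1, 2, -1) → (-1, -2, -1)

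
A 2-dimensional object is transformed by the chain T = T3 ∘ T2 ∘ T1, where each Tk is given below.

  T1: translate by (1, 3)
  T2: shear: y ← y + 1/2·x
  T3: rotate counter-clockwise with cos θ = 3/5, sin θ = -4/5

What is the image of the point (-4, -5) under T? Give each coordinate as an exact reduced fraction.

T1 translate by (1, 3): (-4, -5) → (-3, -2)
T2 shear: y ← y + 1/2·x: (-3, -2) → (-3, -7/2)
T3 rotate counter-clockwise with cos θ = 3/5, sin θ = -4/5: (-3, -7/2) → (-23/5, 3/10)

T(p) = (-23/5, 3/10)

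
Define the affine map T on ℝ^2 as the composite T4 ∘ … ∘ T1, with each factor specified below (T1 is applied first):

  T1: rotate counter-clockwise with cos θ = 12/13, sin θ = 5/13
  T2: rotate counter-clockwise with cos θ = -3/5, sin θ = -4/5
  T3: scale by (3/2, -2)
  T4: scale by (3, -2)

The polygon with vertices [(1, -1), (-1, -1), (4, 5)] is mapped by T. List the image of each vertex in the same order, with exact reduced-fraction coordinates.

image vertices: (-711/130, -188/65), (-423/130, 316/65), (2259/130, -1328/65)

T1 rotate counter-clockwise with cos θ = 12/13, sin θ = 5/13: (1, -1) → (17/13, -7/13); (-1, -1) → (-7/13, -17/13); (4, 5) → (23/13, 80/13)
T2 rotate counter-clockwise with cos θ = -3/5, sin θ = -4/5: (17/13, -7/13) → (-79/65, -47/65); (-7/13, -17/13) → (-47/65, 79/65); (23/13, 80/13) → (251/65, -332/65)
T3 scale by (3/2, -2): (-79/65, -47/65) → (-237/130, 94/65); (-47/65, 79/65) → (-141/130, -158/65); (251/65, -332/65) → (753/130, 664/65)
T4 scale by (3, -2): (-237/130, 94/65) → (-711/130, -188/65); (-141/130, -158/65) → (-423/130, 316/65); (753/130, 664/65) → (2259/130, -1328/65)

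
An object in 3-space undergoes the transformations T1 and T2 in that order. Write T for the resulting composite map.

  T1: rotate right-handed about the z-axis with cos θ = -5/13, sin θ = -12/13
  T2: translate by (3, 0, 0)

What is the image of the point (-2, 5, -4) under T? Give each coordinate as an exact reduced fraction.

T(p) = (109/13, -1/13, -4)

T1 rotate right-handed about the z-axis with cos θ = -5/13, sin θ = -12/13: (-2, 5, -4) → (70/13, -1/13, -4)
T2 translate by (3, 0, 0): (70/13, -1/13, -4) → (109/13, -1/13, -4)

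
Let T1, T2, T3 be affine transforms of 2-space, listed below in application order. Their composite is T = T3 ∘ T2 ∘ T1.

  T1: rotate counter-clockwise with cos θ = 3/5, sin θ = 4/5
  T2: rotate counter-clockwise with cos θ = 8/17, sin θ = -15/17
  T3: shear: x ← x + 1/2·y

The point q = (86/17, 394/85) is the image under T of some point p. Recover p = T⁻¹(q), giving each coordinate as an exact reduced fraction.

p = (2, 5)

T1 = [3/5 -4/5 0; 4/5 3/5 0; 0 0 1]
T2·T1 = [84/85 13/85 0; -13/85 84/85 0; 0 0 1]
T3·…·T1 = [31/34 11/17 0; -13/85 84/85 0; 0 0 1]
det M = 1; M⁻¹ = [84/85 -11/17 0; 13/85 31/34 0; 0 0 1]
M⁻¹ · (86/17, 394/85)ᵀ = (2, 5)ᵀ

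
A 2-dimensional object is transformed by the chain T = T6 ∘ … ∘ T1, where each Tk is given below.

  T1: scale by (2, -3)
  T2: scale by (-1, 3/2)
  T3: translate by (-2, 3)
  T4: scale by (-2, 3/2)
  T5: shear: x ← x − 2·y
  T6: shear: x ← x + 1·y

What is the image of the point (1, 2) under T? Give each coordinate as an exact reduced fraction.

T(p) = (17, -9)

T1 scale by (2, -3): (1, 2) → (2, -6)
T2 scale by (-1, 3/2): (2, -6) → (-2, -9)
T3 translate by (-2, 3): (-2, -9) → (-4, -6)
T4 scale by (-2, 3/2): (-4, -6) → (8, -9)
T5 shear: x ← x − 2·y: (8, -9) → (26, -9)
T6 shear: x ← x + 1·y: (26, -9) → (17, -9)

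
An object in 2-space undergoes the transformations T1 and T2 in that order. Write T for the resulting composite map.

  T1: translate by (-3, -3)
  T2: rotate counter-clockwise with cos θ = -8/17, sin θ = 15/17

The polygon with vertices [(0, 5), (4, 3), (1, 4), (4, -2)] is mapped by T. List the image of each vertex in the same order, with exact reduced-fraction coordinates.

image vertices: (-6/17, -61/17), (-8/17, 15/17), (1/17, -38/17), (67/17, 55/17)

T1 translate by (-3, -3): (0, 5) → (-3, 2); (4, 3) → (1, 0); (1, 4) → (-2, 1); (4, -2) → (1, -5)
T2 rotate counter-clockwise with cos θ = -8/17, sin θ = 15/17: (-3, 2) → (-6/17, -61/17); (1, 0) → (-8/17, 15/17); (-2, 1) → (1/17, -38/17); (1, -5) → (67/17, 55/17)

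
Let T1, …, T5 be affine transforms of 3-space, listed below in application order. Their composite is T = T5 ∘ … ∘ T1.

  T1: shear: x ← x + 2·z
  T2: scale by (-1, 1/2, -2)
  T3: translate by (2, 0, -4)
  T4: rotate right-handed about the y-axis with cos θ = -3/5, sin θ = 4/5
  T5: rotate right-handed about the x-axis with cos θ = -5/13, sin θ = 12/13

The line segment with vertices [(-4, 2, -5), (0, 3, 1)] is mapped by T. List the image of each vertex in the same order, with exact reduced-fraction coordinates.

T1 shear: x ← x + 2·z: (-4, 2, -5) → (-14, 2, -5); (0, 3, 1) → (2, 3, 1)
T2 scale by (-1, 1/2, -2): (-14, 2, -5) → (14, 1, 10); (2, 3, 1) → (-2, 3/2, -2)
T3 translate by (2, 0, -4): (14, 1, 10) → (16, 1, 6); (-2, 3/2, -2) → (0, 3/2, -6)
T4 rotate right-handed about the y-axis with cos θ = -3/5, sin θ = 4/5: (16, 1, 6) → (-24/5, 1, -82/5); (0, 3/2, -6) → (-24/5, 3/2, 18/5)
T5 rotate right-handed about the x-axis with cos θ = -5/13, sin θ = 12/13: (-24/5, 1, -82/5) → (-24/5, 959/65, 94/13); (-24/5, 3/2, 18/5) → (-24/5, -39/10, 0)

image vertices: (-24/5, 959/65, 94/13), (-24/5, -39/10, 0)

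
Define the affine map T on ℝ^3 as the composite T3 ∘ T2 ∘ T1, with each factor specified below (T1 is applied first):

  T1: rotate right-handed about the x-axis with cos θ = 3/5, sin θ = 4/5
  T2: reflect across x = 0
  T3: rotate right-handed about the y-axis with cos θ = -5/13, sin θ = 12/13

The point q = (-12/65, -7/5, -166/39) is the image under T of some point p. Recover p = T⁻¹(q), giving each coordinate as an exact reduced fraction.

T1 = [1 0 0 0; 0 3/5 -4/5 0; 0 4/5 3/5 0; 0 0 0 1]
T2·T1 = [-1 0 0 0; 0 3/5 -4/5 0; 0 4/5 3/5 0; 0 0 0 1]
T3·…·T1 = [5/13 48/65 36/65 0; 0 3/5 -4/5 0; 12/13 -4/13 -3/13 0; 0 0 0 1]
det M = -1; M⁻¹ = [5/13 0 12/13 0; 48/65 3/5 -4/13 0; 36/65 -4/5 -3/13 0; 0 0 0 1]
M⁻¹ · (-12/65, -7/5, -166/39)ᵀ = (-4, 1/3, 2)ᵀ

p = (-4, 1/3, 2)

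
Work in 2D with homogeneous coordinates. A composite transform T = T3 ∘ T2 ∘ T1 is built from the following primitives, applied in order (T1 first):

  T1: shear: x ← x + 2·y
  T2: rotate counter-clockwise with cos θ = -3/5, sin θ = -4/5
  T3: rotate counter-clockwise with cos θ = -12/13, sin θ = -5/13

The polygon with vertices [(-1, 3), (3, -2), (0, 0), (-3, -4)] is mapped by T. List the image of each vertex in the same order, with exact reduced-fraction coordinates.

T1 shear: x ← x + 2·y: (-1, 3) → (5, 3); (3, -2) → (-1, -2); (0, 0) → (0, 0); (-3, -4) → (-11, -4)
T2 rotate counter-clockwise with cos θ = -3/5, sin θ = -4/5: (5, 3) → (-3/5, -29/5); (-1, -2) → (-1, 2); (0, 0) → (0, 0); (-11, -4) → (17/5, 56/5)
T3 rotate counter-clockwise with cos θ = -12/13, sin θ = -5/13: (-3/5, -29/5) → (-109/65, 363/65); (-1, 2) → (22/13, -19/13); (0, 0) → (0, 0); (17/5, 56/5) → (76/65, -757/65)

image vertices: (-109/65, 363/65), (22/13, -19/13), (0, 0), (76/65, -757/65)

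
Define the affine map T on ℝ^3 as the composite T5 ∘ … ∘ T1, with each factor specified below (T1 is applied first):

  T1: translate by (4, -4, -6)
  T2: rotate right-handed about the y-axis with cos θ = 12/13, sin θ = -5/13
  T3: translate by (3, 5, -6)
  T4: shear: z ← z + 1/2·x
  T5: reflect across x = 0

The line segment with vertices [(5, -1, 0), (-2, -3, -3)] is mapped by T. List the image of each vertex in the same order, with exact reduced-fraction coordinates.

T1 translate by (4, -4, -6): (5, -1, 0) → (9, -5, -6); (-2, -3, -3) → (2, -7, -9)
T2 rotate right-handed about the y-axis with cos θ = 12/13, sin θ = -5/13: (9, -5, -6) → (138/13, -5, -27/13); (2, -7, -9) → (69/13, -7, -98/13)
T3 translate by (3, 5, -6): (138/13, -5, -27/13) → (177/13, 0, -105/13); (69/13, -7, -98/13) → (108/13, -2, -176/13)
T4 shear: z ← z + 1/2·x: (177/13, 0, -105/13) → (177/13, 0, -33/26); (108/13, -2, -176/13) → (108/13, -2, -122/13)
T5 reflect across x = 0: (177/13, 0, -33/26) → (-177/13, 0, -33/26); (108/13, -2, -122/13) → (-108/13, -2, -122/13)

image vertices: (-177/13, 0, -33/26), (-108/13, -2, -122/13)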